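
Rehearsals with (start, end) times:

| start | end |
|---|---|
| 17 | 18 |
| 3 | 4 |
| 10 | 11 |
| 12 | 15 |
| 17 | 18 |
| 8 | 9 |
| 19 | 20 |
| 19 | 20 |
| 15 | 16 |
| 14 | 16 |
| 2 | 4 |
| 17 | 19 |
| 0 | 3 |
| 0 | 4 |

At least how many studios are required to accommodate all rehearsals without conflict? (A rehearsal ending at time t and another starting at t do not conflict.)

3

Count concurrent intervals with a sweep; the peak is the room count.
Events (time:±→running): 0:+→1 0:+→2 2:+→3 … peak 3.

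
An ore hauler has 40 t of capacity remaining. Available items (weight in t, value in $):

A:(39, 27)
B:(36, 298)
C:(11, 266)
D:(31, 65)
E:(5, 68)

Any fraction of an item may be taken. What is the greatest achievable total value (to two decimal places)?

Greedy by value/weight ratio, highest first.
Order: C (266/11=24.18) > E (68/5=13.60) > B (298/36=8.28) > D (65/31=2.10) > A (27/39=0.69)
Fill: take C (11 @ 266) → take E (5 @ 68) → take 24/36 of B → 198.67; 40/40 used.
Total value = 532.67

532.67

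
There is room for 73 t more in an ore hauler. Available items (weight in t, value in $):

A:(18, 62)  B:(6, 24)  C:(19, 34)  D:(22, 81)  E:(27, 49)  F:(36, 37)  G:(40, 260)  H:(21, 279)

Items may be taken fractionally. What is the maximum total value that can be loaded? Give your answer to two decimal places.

585.09

Ratios (sorted): H 13.29, G 6.50, B 4.00, D 3.68, A 3.44, E 1.81, C 1.79, F 1.03
take H (21 @ 279); take G (40 @ 260); take B (6 @ 24); take 6/22 of D → 22.09. Capacity used 73/73.
Total value = 585.09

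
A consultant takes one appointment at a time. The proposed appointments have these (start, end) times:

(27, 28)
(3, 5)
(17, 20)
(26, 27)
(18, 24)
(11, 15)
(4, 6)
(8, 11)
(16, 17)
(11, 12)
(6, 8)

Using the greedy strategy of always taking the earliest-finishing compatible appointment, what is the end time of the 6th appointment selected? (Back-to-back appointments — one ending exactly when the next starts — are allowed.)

20

Sort by end time and greedily take each interval whose start is ≥ the last chosen end.
By end time: (3,5), (4,6), (6,8), (8,11), (11,12), (11,15), (16,17), (17,20), (18,24), (26,27), (27,28).
Pick (3,5); next start ≥ 5 → (6,8); next start ≥ 8 → (8,11); next start ≥ 11 → (11,12); next start ≥ 12 → (16,17); next start ≥ 17 → (17,20); next start ≥ 20 → (26,27); next start ≥ 27 → (27,28).
Selected: (3,5) (6,8) (8,11) (11,12) (16,17) (17,20) (26,27) (27,28)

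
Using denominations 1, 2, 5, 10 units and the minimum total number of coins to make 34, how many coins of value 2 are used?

2

Use the largest denomination that fits, subtract, and repeat.
34 = 3×10 + 2×2
Count of 2: 2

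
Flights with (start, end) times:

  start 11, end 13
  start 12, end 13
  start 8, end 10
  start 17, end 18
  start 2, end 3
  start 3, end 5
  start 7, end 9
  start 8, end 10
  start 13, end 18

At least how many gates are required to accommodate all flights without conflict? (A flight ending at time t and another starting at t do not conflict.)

3

Events (time:±→running): 2:+→1 3:-→0 3:+→1 5:-→0 7:+→1 8:+→2 8:+→3 … peak 3.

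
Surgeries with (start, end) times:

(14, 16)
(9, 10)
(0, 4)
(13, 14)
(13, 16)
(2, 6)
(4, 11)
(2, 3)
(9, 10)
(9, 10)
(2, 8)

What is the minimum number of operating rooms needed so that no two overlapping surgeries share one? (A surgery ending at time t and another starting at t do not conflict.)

4

Events (time:±→running): 0:+→1 2:+→2 2:+→3 2:+→4 … peak 4.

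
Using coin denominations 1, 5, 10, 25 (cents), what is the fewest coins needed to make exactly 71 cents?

5

Greedy: take as many of the largest coin as possible, then repeat with the remainder.
71 − 2×25→21 − 2×10→1 − 1×1→0
Total coins = 2 + 2 + 1 = 5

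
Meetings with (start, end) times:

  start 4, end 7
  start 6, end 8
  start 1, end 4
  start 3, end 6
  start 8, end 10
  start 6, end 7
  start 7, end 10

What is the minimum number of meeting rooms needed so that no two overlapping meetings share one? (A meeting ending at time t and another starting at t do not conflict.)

3

The answer is the maximum number of intervals overlapping at any instant.
starts: [1, 3, 4, 6, 6, 7, 8]
ends:   [4, 6, 7, 7, 8, 10, 10]
s1→1 s3→2 e4→1 s4→2 e6→1 s6→2 s6→3  — peak 3.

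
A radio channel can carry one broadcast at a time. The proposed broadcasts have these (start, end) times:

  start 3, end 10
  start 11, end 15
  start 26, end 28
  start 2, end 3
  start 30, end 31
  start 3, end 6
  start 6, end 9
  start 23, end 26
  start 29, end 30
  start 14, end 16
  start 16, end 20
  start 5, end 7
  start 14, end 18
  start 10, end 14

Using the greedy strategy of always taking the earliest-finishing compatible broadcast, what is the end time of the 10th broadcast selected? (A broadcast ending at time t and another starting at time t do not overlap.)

Order by finish time; keep every interval that doesn't clash with the previous kept one.
Sorted by end: (2,3)  (3,6)  (5,7)  (6,9)  (3,10)  (10,14)  (11,15)  (14,16)  (14,18)  (16,20)  (23,26)  (26,28)  (29,30)  (30,31)
take (2,3); take (3,6); take (6,9); take (10,14); take (14,16); take (16,20); take (23,26); take (26,28); take (29,30); take (30,31).
Selected: (2,3) (3,6) (6,9) (10,14) (14,16) (16,20) (23,26) (26,28) (29,30) (30,31)

31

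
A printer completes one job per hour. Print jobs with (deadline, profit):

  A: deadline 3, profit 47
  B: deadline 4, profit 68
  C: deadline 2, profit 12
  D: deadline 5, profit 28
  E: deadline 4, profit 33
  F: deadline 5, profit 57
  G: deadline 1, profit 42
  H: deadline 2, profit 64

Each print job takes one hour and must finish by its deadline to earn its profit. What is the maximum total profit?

278

Take jobs in profit order; each goes to the latest open slot no later than its deadline.
Profit order: B=68 H=64 F=57 A=47 G=42 E=33 D=28 C=12
Assign: B→slot 4, H→slot 2, F→slot 5, A→slot 3, G→slot 1, E skipped, D skipped, C skipped.
Slots: [1:G] [2:H] [3:A] [4:B] [5:F]
Profit = 42 + 64 + 47 + 68 + 57 = 278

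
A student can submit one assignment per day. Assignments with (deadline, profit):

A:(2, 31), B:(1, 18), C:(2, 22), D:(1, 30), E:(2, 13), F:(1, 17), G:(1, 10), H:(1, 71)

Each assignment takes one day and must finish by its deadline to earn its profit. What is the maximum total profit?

102

By profit: H(d1,71), A(d2,31), D(d1,30), C(d2,22), B(d1,18), F(d1,17), E(d2,13), G(d1,10)
H→slot 1; A→slot 2; D skipped; C skipped; B skipped; F skipped; E skipped; G skipped.
Profit = 71 + 31 = 102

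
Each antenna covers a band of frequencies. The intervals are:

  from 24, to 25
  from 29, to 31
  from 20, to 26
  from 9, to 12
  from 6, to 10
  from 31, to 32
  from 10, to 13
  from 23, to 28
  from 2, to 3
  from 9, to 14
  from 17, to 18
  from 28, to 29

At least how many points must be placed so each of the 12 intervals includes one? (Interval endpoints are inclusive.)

By right end: [2,3]  [6,10]  [9,12]  [10,13]  [9,14]  [17,18]  [24,25]  [20,26]  [23,28]  [28,29]  [29,31]  [31,32]
[2,3] uncovered → point at 3; [6,10] uncovered → point at 10; [17,18] uncovered → point at 18; [24,25] uncovered → point at 25; [28,29] uncovered → point at 29; [31,32] uncovered → point at 32.
Points: 3, 10, 18, 25, 29, 32 (6 total).

6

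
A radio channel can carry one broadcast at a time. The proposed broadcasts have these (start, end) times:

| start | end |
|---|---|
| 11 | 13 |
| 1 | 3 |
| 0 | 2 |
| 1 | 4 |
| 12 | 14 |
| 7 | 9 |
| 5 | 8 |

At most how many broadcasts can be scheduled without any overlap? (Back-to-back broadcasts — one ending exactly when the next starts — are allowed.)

Sort by end time and greedily take each interval whose start is ≥ the last chosen end.
By end time: (0,2), (1,3), (1,4), (5,8), (7,9), (11,13), (12,14).
Pick (0,2); next start ≥ 2 → (5,8); next start ≥ 8 → (11,13).
Selected 3 broadcasts.

3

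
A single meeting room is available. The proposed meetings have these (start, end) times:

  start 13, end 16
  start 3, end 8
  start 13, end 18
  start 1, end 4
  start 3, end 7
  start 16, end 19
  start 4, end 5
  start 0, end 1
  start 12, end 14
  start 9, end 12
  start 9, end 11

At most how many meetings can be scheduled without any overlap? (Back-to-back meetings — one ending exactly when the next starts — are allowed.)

6

Greedy by earliest finish: after sorting by end time, pick each interval compatible with the last pick.
By end time: (0,1), (1,4), (4,5), (3,7), (3,8), (9,11), (9,12), (12,14), (13,16), (13,18), (16,19).
Pick (0,1); next start ≥ 1 → (1,4); next start ≥ 4 → (4,5); next start ≥ 5 → (9,11); next start ≥ 11 → (12,14); next start ≥ 14 → (16,19).
Selected 6 meetings.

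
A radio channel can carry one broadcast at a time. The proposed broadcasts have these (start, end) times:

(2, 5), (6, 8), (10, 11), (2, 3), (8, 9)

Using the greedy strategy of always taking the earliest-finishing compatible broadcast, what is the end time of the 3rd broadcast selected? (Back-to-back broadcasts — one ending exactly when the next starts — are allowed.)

Greedy by earliest finish: after sorting by end time, pick each interval compatible with the last pick.
Sorted by end: (2,3)  (2,5)  (6,8)  (8,9)  (10,11)
take (2,3); take (6,8); take (8,9); take (10,11).
Selected: (2,3) (6,8) (8,9) (10,11)

9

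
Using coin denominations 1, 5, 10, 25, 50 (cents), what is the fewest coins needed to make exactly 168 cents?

168 − 3×50→18 − 1×10→8 − 1×5→3 − 3×1→0
Total coins = 3 + 1 + 1 + 3 = 8

8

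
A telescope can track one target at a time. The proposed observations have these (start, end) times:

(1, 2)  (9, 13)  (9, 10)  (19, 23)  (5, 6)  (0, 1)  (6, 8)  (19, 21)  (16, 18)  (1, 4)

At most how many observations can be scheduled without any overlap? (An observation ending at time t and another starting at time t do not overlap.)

7

Sort by end time and greedily take each interval whose start is ≥ the last chosen end.
By end time: (0,1), (1,2), (1,4), (5,6), (6,8), (9,10), (9,13), (16,18), (19,21), (19,23).
Pick (0,1); next start ≥ 1 → (1,2); next start ≥ 2 → (5,6); next start ≥ 6 → (6,8); next start ≥ 8 → (9,10); next start ≥ 10 → (16,18); next start ≥ 18 → (19,21).
Selected 7 observations.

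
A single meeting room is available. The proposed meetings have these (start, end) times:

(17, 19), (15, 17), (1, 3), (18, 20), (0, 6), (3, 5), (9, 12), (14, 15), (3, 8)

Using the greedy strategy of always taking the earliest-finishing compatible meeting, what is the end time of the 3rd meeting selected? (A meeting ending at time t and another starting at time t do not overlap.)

12

Sort by end time and greedily take each interval whose start is ≥ the last chosen end.
By end time: (1,3), (3,5), (0,6), (3,8), (9,12), (14,15), (15,17), (17,19), (18,20).
Pick (1,3); next start ≥ 3 → (3,5); next start ≥ 5 → (9,12); next start ≥ 12 → (14,15); next start ≥ 15 → (15,17); next start ≥ 17 → (17,19).
Selected: (1,3) (3,5) (9,12) (14,15) (15,17) (17,19)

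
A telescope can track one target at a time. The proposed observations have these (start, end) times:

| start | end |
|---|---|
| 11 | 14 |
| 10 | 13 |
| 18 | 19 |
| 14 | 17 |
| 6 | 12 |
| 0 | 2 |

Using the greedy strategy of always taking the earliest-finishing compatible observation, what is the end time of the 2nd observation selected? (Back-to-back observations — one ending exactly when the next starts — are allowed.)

12

Sorted by end: (0,2)  (6,12)  (10,13)  (11,14)  (14,17)  (18,19)
take (0,2); take (6,12); skip (11,14); take (14,17); take (18,19).
Selected: (0,2) (6,12) (14,17) (18,19)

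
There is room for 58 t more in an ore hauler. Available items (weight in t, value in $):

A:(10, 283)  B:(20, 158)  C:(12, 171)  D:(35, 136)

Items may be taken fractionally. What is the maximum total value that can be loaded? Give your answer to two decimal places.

674.17

Order: A (283/10=28.30) > C (171/12=14.25) > B (158/20=7.90) > D (136/35=3.89)
Fill: take A (10 @ 283) → take C (12 @ 171) → take B (20 @ 158) → take 16/35 of D → 62.17; 58/58 used.
Total value = 674.17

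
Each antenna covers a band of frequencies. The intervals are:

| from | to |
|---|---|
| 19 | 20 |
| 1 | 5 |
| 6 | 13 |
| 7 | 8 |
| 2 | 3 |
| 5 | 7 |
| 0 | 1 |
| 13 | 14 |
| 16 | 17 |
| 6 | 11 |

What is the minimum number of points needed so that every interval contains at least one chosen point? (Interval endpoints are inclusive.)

6

Sorted: [0,1] [2,3] [1,5] [5,7] [7,8] [6,11] [6,13] [13,14] [16,17] [19,20]
{[0,1]} hit by 1; {[2,3],[1,5]} hit by 3; {[5,7],[7,8],[6,11],[6,13]} hit by 7; {[13,14]} hit by 14; {[16,17]} hit by 17; {[19,20]} hit by 20.
Points: 1, 3, 7, 14, 17, 20 (6 total).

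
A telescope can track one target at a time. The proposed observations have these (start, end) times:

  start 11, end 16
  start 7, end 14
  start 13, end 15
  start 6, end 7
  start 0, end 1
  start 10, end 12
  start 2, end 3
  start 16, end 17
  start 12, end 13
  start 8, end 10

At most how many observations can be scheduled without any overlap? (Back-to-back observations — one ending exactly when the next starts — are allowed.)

Order by finish time; keep every interval that doesn't clash with the previous kept one.
Sorted by end: (0,1)  (2,3)  (6,7)  (8,10)  (10,12)  (12,13)  (7,14)  (13,15)  (11,16)  (16,17)
take (0,1); take (2,3); take (6,7); take (8,10); take (10,12); take (12,13); skip (7,14); take (13,15); skip (11,16); take (16,17).
Selected 8 observations.

8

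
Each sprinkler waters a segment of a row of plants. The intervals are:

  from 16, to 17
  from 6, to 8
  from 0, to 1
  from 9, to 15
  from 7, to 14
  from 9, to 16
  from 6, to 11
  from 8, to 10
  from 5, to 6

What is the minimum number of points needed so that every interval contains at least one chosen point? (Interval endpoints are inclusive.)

4

By right end: [0,1]  [5,6]  [6,8]  [8,10]  [6,11]  [7,14]  [9,15]  [9,16]  [16,17]
[0,1] uncovered → point at 1; [5,6] uncovered → point at 6; [8,10] uncovered → point at 10; [16,17] uncovered → point at 17.
Points: 1, 6, 10, 17 (4 total).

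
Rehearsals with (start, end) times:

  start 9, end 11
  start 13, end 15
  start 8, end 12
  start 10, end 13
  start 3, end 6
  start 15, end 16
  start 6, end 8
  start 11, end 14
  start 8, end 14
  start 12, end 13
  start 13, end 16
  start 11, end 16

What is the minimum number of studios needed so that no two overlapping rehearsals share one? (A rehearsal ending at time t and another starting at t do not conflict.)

5

The answer is the maximum number of intervals overlapping at any instant.
Events (time:±→running): 3:+→1 6:-→0 6:+→1 8:-→0 8:+→1 8:+→2 9:+→3 10:+→4 11:-→3 11:+→4 11:+→5 … peak 5.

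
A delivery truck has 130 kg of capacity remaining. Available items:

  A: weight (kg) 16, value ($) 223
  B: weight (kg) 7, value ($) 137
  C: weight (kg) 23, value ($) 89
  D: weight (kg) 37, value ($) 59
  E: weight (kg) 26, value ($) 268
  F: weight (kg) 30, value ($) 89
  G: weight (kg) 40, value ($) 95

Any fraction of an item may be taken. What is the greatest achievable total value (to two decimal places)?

872.50

Greedy by value/weight ratio, highest first.
Ratios (sorted): B 19.57, A 13.94, E 10.31, C 3.87, F 2.97, G 2.38, D 1.59
take B (7 @ 137); take A (16 @ 223); take E (26 @ 268); take C (23 @ 89); take F (30 @ 89); take 28/40 of G → 66.50. Capacity used 130/130.
Total value = 872.50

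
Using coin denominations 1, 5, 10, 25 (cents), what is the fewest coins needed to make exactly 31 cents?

Use the largest denomination that fits, subtract, and repeat.
31 − 1×25→6 − 1×5→1 − 1×1→0
Total coins = 1 + 1 + 1 = 3

3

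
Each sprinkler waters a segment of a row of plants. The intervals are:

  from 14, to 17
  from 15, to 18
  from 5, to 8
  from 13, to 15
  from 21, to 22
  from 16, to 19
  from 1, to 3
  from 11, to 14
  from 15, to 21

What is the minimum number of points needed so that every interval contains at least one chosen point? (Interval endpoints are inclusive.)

5

By right end: [1,3]  [5,8]  [11,14]  [13,15]  [14,17]  [15,18]  [16,19]  [15,21]  [21,22]
[1,3] uncovered → point at 3; [5,8] uncovered → point at 8; [11,14] uncovered → point at 14; [15,18] uncovered → point at 18; [21,22] uncovered → point at 22.
Points: 3, 8, 14, 18, 22 (5 total).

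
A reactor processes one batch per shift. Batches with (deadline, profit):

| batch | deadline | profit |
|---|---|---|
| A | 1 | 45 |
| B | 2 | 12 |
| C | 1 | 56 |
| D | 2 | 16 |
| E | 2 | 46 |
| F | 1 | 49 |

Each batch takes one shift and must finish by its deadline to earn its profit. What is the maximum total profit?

By profit: C(d1,56), F(d1,49), E(d2,46), A(d1,45), D(d2,16), B(d2,12)
C→slot 1; F skipped; E→slot 2; A skipped; D skipped; B skipped.
Profit = 56 + 46 = 102

102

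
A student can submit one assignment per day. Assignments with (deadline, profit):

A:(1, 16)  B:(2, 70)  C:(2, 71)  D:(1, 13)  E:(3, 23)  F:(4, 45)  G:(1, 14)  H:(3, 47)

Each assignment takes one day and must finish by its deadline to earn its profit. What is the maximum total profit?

Take jobs in profit order; each goes to the latest open slot no later than its deadline.
By profit: C(d2,71), B(d2,70), H(d3,47), F(d4,45), E(d3,23), A(d1,16), G(d1,14), D(d1,13)
C→slot 2; B→slot 1; H→slot 3; F→slot 4; E skipped; A skipped; G skipped; D skipped.
Profit = 70 + 71 + 47 + 45 = 233

233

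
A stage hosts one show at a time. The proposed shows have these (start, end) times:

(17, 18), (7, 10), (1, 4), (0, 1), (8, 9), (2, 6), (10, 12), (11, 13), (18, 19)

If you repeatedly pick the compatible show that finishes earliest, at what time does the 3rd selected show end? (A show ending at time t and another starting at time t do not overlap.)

Order by finish time; keep every interval that doesn't clash with the previous kept one.
Sorted by end: (0,1)  (1,4)  (2,6)  (8,9)  (7,10)  (10,12)  (11,13)  (17,18)  (18,19)
take (0,1); take (1,4); skip (2,6); take (8,9); take (10,12); skip (11,13); take (17,18); take (18,19).
Selected: (0,1) (1,4) (8,9) (10,12) (17,18) (18,19)

9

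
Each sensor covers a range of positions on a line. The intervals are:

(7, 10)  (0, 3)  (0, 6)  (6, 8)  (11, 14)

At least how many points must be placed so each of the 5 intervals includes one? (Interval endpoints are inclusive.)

By right end: [0,3]  [0,6]  [6,8]  [7,10]  [11,14]
[0,3] uncovered → point at 3; [6,8] uncovered → point at 8; [11,14] uncovered → point at 14.
Points: 3, 8, 14 (3 total).

3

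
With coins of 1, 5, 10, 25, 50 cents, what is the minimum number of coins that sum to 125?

3

125 − 2×50→25 − 1×25→0
Total coins = 2 + 1 = 3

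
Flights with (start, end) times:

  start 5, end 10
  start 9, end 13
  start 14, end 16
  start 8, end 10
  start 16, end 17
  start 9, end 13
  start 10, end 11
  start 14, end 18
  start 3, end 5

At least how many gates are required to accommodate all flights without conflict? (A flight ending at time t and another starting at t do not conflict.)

4

Events (time:±→running): 3:+→1 5:-→0 5:+→1 8:+→2 9:+→3 9:+→4 … peak 4.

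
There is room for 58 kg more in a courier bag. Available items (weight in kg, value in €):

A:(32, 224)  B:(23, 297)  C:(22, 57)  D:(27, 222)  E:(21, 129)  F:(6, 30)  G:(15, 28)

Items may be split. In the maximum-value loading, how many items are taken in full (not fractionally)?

2

Greedy by value/weight ratio, highest first.
Order: B (297/23=12.91) > D (222/27=8.22) > A (224/32=7.00) > E (129/21=6.14) > F (30/6=5.00) > C (57/22=2.59) > G (28/15=1.87)
Fill: take B (23 @ 297) → take D (27 @ 222) → take 8/32 of A → 56.00; 58/58 used.
2 item(s) taken whole; one partial (take 8/32 of A).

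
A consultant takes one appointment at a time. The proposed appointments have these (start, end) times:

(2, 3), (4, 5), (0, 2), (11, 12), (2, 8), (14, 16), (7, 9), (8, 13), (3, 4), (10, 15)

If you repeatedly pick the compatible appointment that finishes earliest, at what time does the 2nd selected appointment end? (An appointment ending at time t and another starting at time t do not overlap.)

3

Order by finish time; keep every interval that doesn't clash with the previous kept one.
Sorted by end: (0,2)  (2,3)  (3,4)  (4,5)  (2,8)  (7,9)  (11,12)  (8,13)  (10,15)  (14,16)
take (0,2); take (2,3); take (3,4); take (4,5); take (7,9); take (11,12); take (14,16).
Selected: (0,2) (2,3) (3,4) (4,5) (7,9) (11,12) (14,16)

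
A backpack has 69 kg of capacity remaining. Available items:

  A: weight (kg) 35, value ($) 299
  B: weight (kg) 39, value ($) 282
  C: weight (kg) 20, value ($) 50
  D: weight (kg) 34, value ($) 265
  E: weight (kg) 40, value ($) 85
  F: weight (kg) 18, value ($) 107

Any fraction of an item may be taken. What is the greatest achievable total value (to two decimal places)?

564.00

Sort by value per unit weight and fill in that order.
Ratios (sorted): A 8.54, D 7.79, B 7.23, F 5.94, C 2.50, E 2.12
take A (35 @ 299); take D (34 @ 265). Capacity used 69/69.
Total value = 564.00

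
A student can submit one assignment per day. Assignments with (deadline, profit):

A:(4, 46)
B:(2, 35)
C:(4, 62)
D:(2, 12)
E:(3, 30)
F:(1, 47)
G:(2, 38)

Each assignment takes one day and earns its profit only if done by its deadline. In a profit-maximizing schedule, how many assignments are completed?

Take jobs in profit order; each goes to the latest open slot no later than its deadline.
By profit: C(d4,62), F(d1,47), A(d4,46), G(d2,38), B(d2,35), E(d3,30), D(d2,12)
C→slot 4; F→slot 1; A→slot 3; G→slot 2; B skipped; E skipped; D skipped.
4 of 7 scheduled.

4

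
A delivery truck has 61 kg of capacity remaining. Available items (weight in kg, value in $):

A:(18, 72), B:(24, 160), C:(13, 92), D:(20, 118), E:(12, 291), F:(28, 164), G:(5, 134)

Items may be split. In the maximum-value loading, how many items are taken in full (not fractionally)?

4

Greedy by value/weight ratio, highest first.
Ratios (sorted): G 26.80, E 24.25, C 7.08, B 6.67, D 5.90, F 5.86, A 4.00
take G (5 @ 134); take E (12 @ 291); take C (13 @ 92); take B (24 @ 160); take 7/20 of D → 41.30. Capacity used 61/61.
4 item(s) taken whole; one partial (take 7/20 of D).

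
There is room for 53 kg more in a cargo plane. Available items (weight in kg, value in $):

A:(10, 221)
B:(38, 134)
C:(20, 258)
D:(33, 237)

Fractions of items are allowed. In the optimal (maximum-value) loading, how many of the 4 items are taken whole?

Order: A (221/10=22.10) > C (258/20=12.90) > D (237/33=7.18) > B (134/38=3.53)
Fill: take A (10 @ 221) → take C (20 @ 258) → take 23/33 of D → 165.18; 53/53 used.
2 item(s) taken whole; one partial (take 23/33 of D).

2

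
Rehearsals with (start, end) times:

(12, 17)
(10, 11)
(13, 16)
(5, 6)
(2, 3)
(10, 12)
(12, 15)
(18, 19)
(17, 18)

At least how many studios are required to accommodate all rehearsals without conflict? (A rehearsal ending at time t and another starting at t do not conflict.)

Events (time:±→running): 2:+→1 3:-→0 5:+→1 6:-→0 10:+→1 10:+→2 11:-→1 12:-→0 12:+→1 12:+→2 13:+→3 … peak 3.

3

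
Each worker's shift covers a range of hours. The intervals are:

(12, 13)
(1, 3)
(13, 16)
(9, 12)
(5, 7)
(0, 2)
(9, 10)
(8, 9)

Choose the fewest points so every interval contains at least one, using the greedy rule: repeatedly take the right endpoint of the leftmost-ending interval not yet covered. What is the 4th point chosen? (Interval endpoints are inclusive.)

Process intervals by earliest right end; each time one isn't hit yet, stab at its right endpoint.
By right end: [0,2]  [1,3]  [5,7]  [8,9]  [9,10]  [9,12]  [12,13]  [13,16]
[0,2] uncovered → point at 2; [5,7] uncovered → point at 7; [8,9] uncovered → point at 9; [12,13] uncovered → point at 13.
Points: 2, 7, 9, 13 (4 total).

13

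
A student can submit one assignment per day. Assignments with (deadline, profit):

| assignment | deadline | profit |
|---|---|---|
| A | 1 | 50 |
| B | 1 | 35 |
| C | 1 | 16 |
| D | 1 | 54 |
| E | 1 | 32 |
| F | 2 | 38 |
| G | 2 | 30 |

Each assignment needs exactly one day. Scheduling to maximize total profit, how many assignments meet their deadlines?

Sort by profit descending; place each in the latest free slot ≤ its deadline.
Profit order: D=54 A=50 F=38 B=35 E=32 G=30 C=16
Assign: D→slot 1, A skipped, F→slot 2, B skipped, E skipped, G skipped, C skipped.
Slots: [1:D] [2:F]
2 of 7 scheduled.

2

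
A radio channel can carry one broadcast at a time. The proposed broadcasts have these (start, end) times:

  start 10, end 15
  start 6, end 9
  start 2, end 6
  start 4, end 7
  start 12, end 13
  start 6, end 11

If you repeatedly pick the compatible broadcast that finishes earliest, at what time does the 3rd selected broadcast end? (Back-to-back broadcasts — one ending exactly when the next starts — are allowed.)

13

Sorted by end: (2,6)  (4,7)  (6,9)  (6,11)  (12,13)  (10,15)
take (2,6); take (6,9); take (12,13); skip (10,15).
Selected: (2,6) (6,9) (12,13)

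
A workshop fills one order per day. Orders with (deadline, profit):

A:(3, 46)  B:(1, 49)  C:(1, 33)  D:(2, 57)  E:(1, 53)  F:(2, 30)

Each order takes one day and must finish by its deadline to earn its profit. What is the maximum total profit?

By profit: D(d2,57), E(d1,53), B(d1,49), A(d3,46), C(d1,33), F(d2,30)
D→slot 2; E→slot 1; B skipped; A→slot 3; C skipped; F skipped.
Profit = 53 + 57 + 46 = 156

156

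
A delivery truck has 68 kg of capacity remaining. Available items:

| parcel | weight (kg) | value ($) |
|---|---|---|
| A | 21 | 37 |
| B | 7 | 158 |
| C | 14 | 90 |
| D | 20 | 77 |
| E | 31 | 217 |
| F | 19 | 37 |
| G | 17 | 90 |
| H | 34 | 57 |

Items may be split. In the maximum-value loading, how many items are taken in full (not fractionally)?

3

Sort by value per unit weight and fill in that order.
Order: B (158/7=22.57) > E (217/31=7.00) > C (90/14=6.43) > G (90/17=5.29) > D (77/20=3.85) > F (37/19=1.95) > A (37/21=1.76) > H (57/34=1.68)
Fill: take B (7 @ 158) → take E (31 @ 217) → take C (14 @ 90) → take 16/17 of G → 84.71; 68/68 used.
3 item(s) taken whole; one partial (take 16/17 of G).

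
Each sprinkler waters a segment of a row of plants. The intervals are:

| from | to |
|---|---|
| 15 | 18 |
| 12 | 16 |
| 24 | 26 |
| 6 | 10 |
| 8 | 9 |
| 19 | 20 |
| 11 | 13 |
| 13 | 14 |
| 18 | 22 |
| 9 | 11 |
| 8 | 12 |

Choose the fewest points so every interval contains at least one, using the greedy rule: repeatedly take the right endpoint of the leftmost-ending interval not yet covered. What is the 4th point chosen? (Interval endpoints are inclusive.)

Sorted: [8,9] [6,10] [9,11] [8,12] [11,13] [13,14] [12,16] [15,18] [19,20] [18,22] [24,26]
{[8,9],[6,10],[9,11],[8,12]} hit by 9; {[11,13],[13,14],[12,16]} hit by 13; {[15,18]} hit by 18; {[19,20],[18,22]} hit by 20; {[24,26]} hit by 26.
Points: 9, 13, 18, 20, 26 (5 total).

20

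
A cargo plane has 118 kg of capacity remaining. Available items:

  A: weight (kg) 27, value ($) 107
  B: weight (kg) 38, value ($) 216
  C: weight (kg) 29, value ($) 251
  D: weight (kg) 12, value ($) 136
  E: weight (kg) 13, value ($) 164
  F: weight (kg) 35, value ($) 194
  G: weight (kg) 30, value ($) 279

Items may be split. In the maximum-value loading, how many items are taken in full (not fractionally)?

Sort by value per unit weight and fill in that order.
Ratios (sorted): E 12.62, D 11.33, G 9.30, C 8.66, B 5.68, F 5.54, A 3.96
take E (13 @ 164); take D (12 @ 136); take G (30 @ 279); take C (29 @ 251); take 34/38 of B → 193.26. Capacity used 118/118.
4 item(s) taken whole; one partial (take 34/38 of B).

4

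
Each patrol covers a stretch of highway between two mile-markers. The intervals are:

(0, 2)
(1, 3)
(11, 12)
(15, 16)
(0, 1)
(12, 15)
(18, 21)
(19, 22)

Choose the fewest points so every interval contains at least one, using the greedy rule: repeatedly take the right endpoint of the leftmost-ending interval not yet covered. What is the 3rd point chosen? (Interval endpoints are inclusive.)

Sorted: [0,1] [0,2] [1,3] [11,12] [12,15] [15,16] [18,21] [19,22]
{[0,1],[0,2],[1,3]} hit by 1; {[11,12],[12,15]} hit by 12; {[15,16]} hit by 16; {[18,21],[19,22]} hit by 21.
Points: 1, 12, 16, 21 (4 total).

16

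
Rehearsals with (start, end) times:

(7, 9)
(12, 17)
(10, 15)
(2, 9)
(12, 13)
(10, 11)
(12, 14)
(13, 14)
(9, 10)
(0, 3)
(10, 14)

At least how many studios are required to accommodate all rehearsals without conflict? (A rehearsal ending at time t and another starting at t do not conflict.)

5

The answer is the maximum number of intervals overlapping at any instant.
Events (time:±→running): 0:+→1 2:+→2 3:-→1 7:+→2 9:-→1 9:-→0 9:+→1 10:-→0 10:+→1 10:+→2 10:+→3 11:-→2 12:+→3 12:+→4 12:+→5 … peak 5.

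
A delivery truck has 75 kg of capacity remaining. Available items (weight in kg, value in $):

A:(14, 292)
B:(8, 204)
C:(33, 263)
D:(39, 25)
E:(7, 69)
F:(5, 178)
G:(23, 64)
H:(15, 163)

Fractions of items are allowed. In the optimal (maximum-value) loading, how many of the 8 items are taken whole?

Sort by value per unit weight and fill in that order.
Ratios (sorted): F 35.60, B 25.50, A 20.86, H 10.87, E 9.86, C 7.97, G 2.78, D 0.64
take F (5 @ 178); take B (8 @ 204); take A (14 @ 292); take H (15 @ 163); take E (7 @ 69); take 26/33 of C → 207.21. Capacity used 75/75.
5 item(s) taken whole; one partial (take 26/33 of C).

5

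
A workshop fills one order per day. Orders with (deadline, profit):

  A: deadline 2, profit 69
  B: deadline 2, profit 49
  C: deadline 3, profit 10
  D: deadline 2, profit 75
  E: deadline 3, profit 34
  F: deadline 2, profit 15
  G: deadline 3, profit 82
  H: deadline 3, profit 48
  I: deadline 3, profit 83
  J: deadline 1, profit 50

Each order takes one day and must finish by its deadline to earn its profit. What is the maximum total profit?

By profit: I(d3,83), G(d3,82), D(d2,75), A(d2,69), J(d1,50), B(d2,49), H(d3,48), E(d3,34), F(d2,15), C(d3,10)
I→slot 3; G→slot 2; D→slot 1; A skipped; J skipped; B skipped; H skipped; E skipped; F skipped; C skipped.
Profit = 75 + 82 + 83 = 240

240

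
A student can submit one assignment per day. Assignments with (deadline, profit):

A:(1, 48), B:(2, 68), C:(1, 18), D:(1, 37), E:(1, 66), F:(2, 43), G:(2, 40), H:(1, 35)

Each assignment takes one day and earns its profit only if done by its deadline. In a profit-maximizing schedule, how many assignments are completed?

Take jobs in profit order; each goes to the latest open slot no later than its deadline.
By profit: B(d2,68), E(d1,66), A(d1,48), F(d2,43), G(d2,40), D(d1,37), H(d1,35), C(d1,18)
B→slot 2; E→slot 1; A skipped; F skipped; G skipped; D skipped; H skipped; C skipped.
2 of 8 scheduled.

2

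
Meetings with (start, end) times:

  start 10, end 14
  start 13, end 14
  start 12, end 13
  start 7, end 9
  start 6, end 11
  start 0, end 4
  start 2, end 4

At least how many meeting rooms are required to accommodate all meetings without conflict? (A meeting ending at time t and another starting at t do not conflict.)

2

The answer is the maximum number of intervals overlapping at any instant.
Events (time:±→running): 0:+→1 2:+→2 … peak 2.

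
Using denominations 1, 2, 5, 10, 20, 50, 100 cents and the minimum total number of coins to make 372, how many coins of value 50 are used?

372 = 3×100 + 1×50 + 1×20 + 1×2
Count of 50: 1

1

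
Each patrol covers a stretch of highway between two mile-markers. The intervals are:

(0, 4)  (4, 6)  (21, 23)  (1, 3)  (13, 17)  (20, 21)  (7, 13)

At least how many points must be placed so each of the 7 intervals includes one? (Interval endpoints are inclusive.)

4

Sorted: [1,3] [0,4] [4,6] [7,13] [13,17] [20,21] [21,23]
{[1,3],[0,4]} hit by 3; {[4,6]} hit by 6; {[7,13],[13,17]} hit by 13; {[20,21],[21,23]} hit by 21.
Points: 3, 6, 13, 21 (4 total).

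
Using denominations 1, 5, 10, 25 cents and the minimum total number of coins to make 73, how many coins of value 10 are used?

2

Use the largest denomination that fits, subtract, and repeat.
73 − 2×25→23 − 2×10→3 − 3×1→0
Count of 10: 2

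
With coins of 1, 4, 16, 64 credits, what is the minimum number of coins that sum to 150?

Use the largest denomination that fits, subtract, and repeat.
150 − 2×64→22 − 1×16→6 − 1×4→2 − 2×1→0
Total coins = 2 + 1 + 1 + 2 = 6

6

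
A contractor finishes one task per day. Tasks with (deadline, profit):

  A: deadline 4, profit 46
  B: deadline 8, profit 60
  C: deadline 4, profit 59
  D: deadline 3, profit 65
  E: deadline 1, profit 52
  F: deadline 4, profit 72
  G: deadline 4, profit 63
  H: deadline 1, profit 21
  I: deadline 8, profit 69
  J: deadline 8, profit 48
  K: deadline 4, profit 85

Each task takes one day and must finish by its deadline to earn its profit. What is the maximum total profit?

Sort by profit descending; place each in the latest free slot ≤ its deadline.
Profit order: K=85 F=72 I=69 D=65 G=63 B=60 C=59 E=52 J=48 A=46 H=21
Assign: K→slot 4, F→slot 3, I→slot 8, D→slot 2, G→slot 1, B→slot 7, C skipped, E skipped, J→slot 6, A skipped, H skipped.
Slots: [1:G] [2:D] [3:F] [4:K] [6:J] [7:B] [8:I]
Profit = 63 + 65 + 72 + 85 + 48 + 60 + 69 = 462

462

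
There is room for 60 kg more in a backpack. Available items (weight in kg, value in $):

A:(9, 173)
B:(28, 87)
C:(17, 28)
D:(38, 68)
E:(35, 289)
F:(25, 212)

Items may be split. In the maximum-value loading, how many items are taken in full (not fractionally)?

2

Sort by value per unit weight and fill in that order.
Ratios (sorted): A 19.22, F 8.48, E 8.26, B 3.11, D 1.79, C 1.65
take A (9 @ 173); take F (25 @ 212); take 26/35 of E → 214.69. Capacity used 60/60.
2 item(s) taken whole; one partial (take 26/35 of E).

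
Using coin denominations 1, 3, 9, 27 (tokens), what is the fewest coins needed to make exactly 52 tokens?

52 − 1×27→25 − 2×9→7 − 2×3→1 − 1×1→0
Total coins = 1 + 2 + 2 + 1 = 6

6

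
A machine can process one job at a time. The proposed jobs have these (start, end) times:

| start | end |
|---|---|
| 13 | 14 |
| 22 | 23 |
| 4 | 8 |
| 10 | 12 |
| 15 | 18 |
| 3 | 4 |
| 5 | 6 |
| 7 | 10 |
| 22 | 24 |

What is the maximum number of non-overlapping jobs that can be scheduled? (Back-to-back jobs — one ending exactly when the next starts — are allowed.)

Greedy by earliest finish: after sorting by end time, pick each interval compatible with the last pick.
By end time: (3,4), (5,6), (4,8), (7,10), (10,12), (13,14), (15,18), (22,23), (22,24).
Pick (3,4); next start ≥ 4 → (5,6); next start ≥ 6 → (7,10); next start ≥ 10 → (10,12); next start ≥ 12 → (13,14); next start ≥ 14 → (15,18); next start ≥ 18 → (22,23).
Selected 7 jobs.

7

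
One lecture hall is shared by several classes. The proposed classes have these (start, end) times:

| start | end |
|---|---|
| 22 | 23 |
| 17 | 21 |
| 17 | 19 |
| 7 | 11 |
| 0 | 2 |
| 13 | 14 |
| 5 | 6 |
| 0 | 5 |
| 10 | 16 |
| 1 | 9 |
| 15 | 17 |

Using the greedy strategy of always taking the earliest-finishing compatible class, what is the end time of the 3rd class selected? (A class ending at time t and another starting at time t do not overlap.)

Sort by end time and greedily take each interval whose start is ≥ the last chosen end.
By end time: (0,2), (0,5), (5,6), (1,9), (7,11), (13,14), (10,16), (15,17), (17,19), (17,21), (22,23).
Pick (0,2); next start ≥ 2 → (5,6); next start ≥ 6 → (7,11); next start ≥ 11 → (13,14); next start ≥ 14 → (15,17); next start ≥ 17 → (17,19); next start ≥ 19 → (22,23).
Selected: (0,2) (5,6) (7,11) (13,14) (15,17) (17,19) (22,23)

11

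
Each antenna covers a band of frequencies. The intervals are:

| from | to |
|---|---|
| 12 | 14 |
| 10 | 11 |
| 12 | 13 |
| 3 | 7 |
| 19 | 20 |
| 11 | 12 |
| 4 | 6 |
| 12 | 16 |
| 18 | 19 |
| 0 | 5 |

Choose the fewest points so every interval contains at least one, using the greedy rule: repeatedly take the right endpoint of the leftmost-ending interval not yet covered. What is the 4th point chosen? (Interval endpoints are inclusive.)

By right end: [0,5]  [4,6]  [3,7]  [10,11]  [11,12]  [12,13]  [12,14]  [12,16]  [18,19]  [19,20]
[0,5] uncovered → point at 5; [10,11] uncovered → point at 11; [12,13] uncovered → point at 13; [18,19] uncovered → point at 19.
Points: 5, 11, 13, 19 (4 total).

19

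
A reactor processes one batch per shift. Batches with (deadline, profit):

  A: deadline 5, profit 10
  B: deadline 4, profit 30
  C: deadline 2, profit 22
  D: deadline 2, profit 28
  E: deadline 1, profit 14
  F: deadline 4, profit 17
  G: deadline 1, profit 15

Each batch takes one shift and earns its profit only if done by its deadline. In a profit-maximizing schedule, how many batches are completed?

5

Profit order: B=30 D=28 C=22 F=17 G=15 E=14 A=10
Assign: B→slot 4, D→slot 2, C→slot 1, F→slot 3, G skipped, E skipped, A→slot 5.
Slots: [1:C] [2:D] [3:F] [4:B] [5:A]
5 of 7 scheduled.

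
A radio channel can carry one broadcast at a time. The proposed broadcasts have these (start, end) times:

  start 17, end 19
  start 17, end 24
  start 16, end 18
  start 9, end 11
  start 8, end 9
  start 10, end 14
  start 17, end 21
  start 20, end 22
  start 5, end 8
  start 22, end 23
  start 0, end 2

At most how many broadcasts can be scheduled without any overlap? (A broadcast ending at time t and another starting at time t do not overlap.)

7

By end time: (0,2), (5,8), (8,9), (9,11), (10,14), (16,18), (17,19), (17,21), (20,22), (22,23), (17,24).
Pick (0,2); next start ≥ 2 → (5,8); next start ≥ 8 → (8,9); next start ≥ 9 → (9,11); next start ≥ 11 → (16,18); next start ≥ 18 → (20,22); next start ≥ 22 → (22,23).
Selected 7 broadcasts.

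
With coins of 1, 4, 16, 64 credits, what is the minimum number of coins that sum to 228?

6

Use the largest denomination that fits, subtract, and repeat.
228 − 3×64→36 − 2×16→4 − 1×4→0
Total coins = 3 + 2 + 1 = 6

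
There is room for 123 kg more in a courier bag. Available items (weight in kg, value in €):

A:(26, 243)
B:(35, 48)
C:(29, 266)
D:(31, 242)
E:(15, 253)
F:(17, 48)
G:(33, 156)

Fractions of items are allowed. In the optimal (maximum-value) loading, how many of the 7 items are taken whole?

4

Greedy by value/weight ratio, highest first.
Order: E (253/15=16.87) > A (243/26=9.35) > C (266/29=9.17) > D (242/31=7.81) > G (156/33=4.73) > F (48/17=2.82) > B (48/35=1.37)
Fill: take E (15 @ 253) → take A (26 @ 243) → take C (29 @ 266) → take D (31 @ 242) → take 22/33 of G → 104.00; 123/123 used.
4 item(s) taken whole; one partial (take 22/33 of G).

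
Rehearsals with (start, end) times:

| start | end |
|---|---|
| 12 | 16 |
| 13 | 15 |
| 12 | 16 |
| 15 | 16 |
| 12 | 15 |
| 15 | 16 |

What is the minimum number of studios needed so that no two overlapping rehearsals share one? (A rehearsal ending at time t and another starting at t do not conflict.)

The answer is the maximum number of intervals overlapping at any instant.
Events (time:±→running): 12:+→1 12:+→2 12:+→3 13:+→4 … peak 4.

4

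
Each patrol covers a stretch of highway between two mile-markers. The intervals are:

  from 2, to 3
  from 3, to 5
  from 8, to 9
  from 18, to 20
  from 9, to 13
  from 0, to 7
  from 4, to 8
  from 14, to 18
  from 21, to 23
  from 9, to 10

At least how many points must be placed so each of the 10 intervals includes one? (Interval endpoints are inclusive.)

5

By right end: [2,3]  [3,5]  [0,7]  [4,8]  [8,9]  [9,10]  [9,13]  [14,18]  [18,20]  [21,23]
[2,3] uncovered → point at 3; [4,8] uncovered → point at 8; [9,10] uncovered → point at 10; [14,18] uncovered → point at 18; [21,23] uncovered → point at 23.
Points: 3, 8, 10, 18, 23 (5 total).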